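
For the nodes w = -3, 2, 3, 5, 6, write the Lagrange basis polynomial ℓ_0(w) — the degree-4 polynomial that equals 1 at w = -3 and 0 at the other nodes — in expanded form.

ℓ_0(w) = (1/2160)w^4 - (1/135)w^3 + (91/2160)w^2 - (1/10)w + 1/12

ℓ_0(w) = (w - 2)(w - 3)(w - 5)(w - 6) / [(-5)·(-6)·(-8)·(-9)]
       = (w^4 - 16w^3 + 91w^2 - 216w + 180) / (2160)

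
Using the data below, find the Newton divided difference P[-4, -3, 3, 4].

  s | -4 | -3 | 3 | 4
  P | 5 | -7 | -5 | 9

P[-4,-3] = (-7 - 5) / (-3 - (-4)) = -12
P[-3,3] = (-5 - (-7)) / (3 - (-3)) = 1/3
P[3,4] = (9 - (-5)) / (4 - 3) = 14
P[-4,-3,3] = (1/3 - (-12)) / (3 - (-4)) = 37/21
P[-3,3,4] = (14 - 1/3) / (4 - (-3)) = 41/21
P[-4,-3,3,4] = (41/21 - 37/21) / (4 - (-4)) = 1/42

1/42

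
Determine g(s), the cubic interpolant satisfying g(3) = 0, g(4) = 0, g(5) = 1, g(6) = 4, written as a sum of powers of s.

g(s) = (1/6)s^3 - (3/2)s^2 + (13/3)s - 4

L_0(s) = (s - 4)(s - 5)(s - 6) / [-6] = -(1/6)s^3 + (5/2)s^2 - (37/3)s + 20
L_1(s) = (s - 3)(s - 5)(s - 6) / [2] = (1/2)s^3 - 7s^2 + (63/2)s - 45
L_2(s) = (s - 3)(s - 4)(s - 6) / [-2] = -(1/2)s^3 + (13/2)s^2 - 27s + 36
L_3(s) = (s - 3)(s - 4)(s - 5) / [6] = (1/6)s^3 - 2s^2 + (47/6)s - 10
g(s) = 0·L_0 + 0·L_1 + 1·L_2 + 4·L_3
  0·L_0(s) = 0
  0·L_1(s) = 0
  1·L_2(s) = -(1/2)s^3 + (13/2)s^2 - 27s + 36
  4·L_3(s) = (2/3)s^3 - 8s^2 + (94/3)s - 40
Adding term by term: (1/6)s^3 - (3/2)s^2 + (13/3)s - 4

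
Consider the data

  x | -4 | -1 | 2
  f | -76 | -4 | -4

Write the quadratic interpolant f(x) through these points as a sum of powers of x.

f(x) = -4x^2 + 4x + 4

Newton's divided differences:
f[-4,-1] = (-4 - (-76)) / (-1 - (-4)) = 24
f[-1,2] = (-4 - (-4)) / (2 - (-1)) = 0
f[-4,-1,2] = (0 - 24) / (2 - (-4)) = -4
f(x) = -76 + 24·(x + 4) + (-4)·(x + 4)(x + 1)
Expanding: f(x) = -4x^2 + 4x + 4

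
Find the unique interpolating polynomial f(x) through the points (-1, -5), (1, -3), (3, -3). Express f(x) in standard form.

L_0(x) = (x - 1)(x - 3) / [8] = (1/8)x^2 - (1/2)x + 3/8
L_1(x) = (x + 1)(x - 3) / [-4] = -(1/4)x^2 + (1/2)x + 3/4
L_2(x) = (x + 1)(x - 1) / [8] = (1/8)x^2 - 1/8
f(x) = (-5)·L_0 + (-3)·L_1 + (-3)·L_2
  (-5)·L_0(x) = -(5/8)x^2 + (5/2)x - 15/8
  (-3)·L_1(x) = (3/4)x^2 - (3/2)x - 9/4
  (-3)·L_2(x) = -(3/8)x^2 + 3/8
Adding term by term: -(1/4)x^2 + x - 15/4

f(x) = -(1/4)x^2 + x - 15/4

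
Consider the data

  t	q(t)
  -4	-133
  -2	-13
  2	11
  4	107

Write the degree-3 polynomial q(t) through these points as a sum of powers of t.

q(t) = 2t^3 - t^2 - 2t + 3

Newton's divided differences:
q[-4,-2] = (-13 - (-133)) / (-2 - (-4)) = 60
q[-2,2] = (11 - (-13)) / (2 - (-2)) = 6
q[2,4] = (107 - 11) / (4 - 2) = 48
q[-4,-2,2] = (6 - 60) / (2 - (-4)) = -9
q[-2,2,4] = (48 - 6) / (4 - (-2)) = 7
q[-4,-2,2,4] = (7 - (-9)) / (4 - (-4)) = 2
q(t) = -133 + 60·(t + 4) + (-9)·(t + 4)(t + 2) + 2·(t + 4)(t + 2)(t - 2)
Expanding: q(t) = 2t^3 - t^2 - 2t + 3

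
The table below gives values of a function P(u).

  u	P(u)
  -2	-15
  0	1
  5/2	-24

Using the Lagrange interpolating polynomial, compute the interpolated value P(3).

-35

Evaluate each Lagrange basis at u = 3:
L_0(3) = (3)·(1/2)/[(-2)·(-9/2)] = 1/6
L_1(3) = (5)·(1/2)/[(2)·(-5/2)] = -1/2
L_2(3) = (5)·(3)/[(9/2)·(5/2)] = 4/3
Sum: (-15)·(1/6) + 1·(-1/2) + (-24)·(4/3) = -35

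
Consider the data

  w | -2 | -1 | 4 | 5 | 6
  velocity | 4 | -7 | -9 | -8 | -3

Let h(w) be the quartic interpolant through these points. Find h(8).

Evaluate each Lagrange basis at w = 8:
L_0(8) = (9)·(4)·(3)·(2)/[(-1)·(-6)·(-7)·(-8)] = 9/14
L_1(8) = (10)·(4)·(3)·(2)/[(1)·(-5)·(-6)·(-7)] = -8/7
L_2(8) = (10)·(9)·(3)·(2)/[(6)·(5)·(-1)·(-2)] = 9
L_3(8) = (10)·(9)·(4)·(2)/[(7)·(6)·(1)·(-1)] = -120/7
L_4(8) = (10)·(9)·(4)·(3)/[(8)·(7)·(2)·(1)] = 135/14
Sum: 4·(9/14) + (-7)·(-8/7) + (-9)·(9) + (-8)·(-120/7) + (-3)·(135/14) = 529/14

529/14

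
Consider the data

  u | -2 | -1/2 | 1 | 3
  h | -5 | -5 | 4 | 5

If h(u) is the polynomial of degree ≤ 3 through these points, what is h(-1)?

Using Newton's divided-difference form:
h[-2,-1/2] = (-5 - (-5)) / (-1/2 - (-2)) = 0
h[-1/2,1] = (4 - (-5)) / (1 - (-1/2)) = 6
h[1,3] = (5 - 4) / (3 - 1) = 1/2
h[-2,-1/2,1] = (6 - 0) / (1 - (-2)) = 2
h[-1/2,1,3] = (1/2 - 6) / (3 - (-1/2)) = -11/7
h[-2,-1/2,1,3] = (-11/7 - 2) / (3 - (-2)) = -5/7
h(-1) = -5 + 0·(1) + 2·(1)·(-1/2) + (-5/7)·(1)·(-1/2)·(-2) = -47/7

-47/7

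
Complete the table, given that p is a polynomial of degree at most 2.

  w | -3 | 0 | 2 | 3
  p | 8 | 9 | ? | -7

The 3 known values determine p uniquely (degree ≤ 2).
Evaluate each Lagrange basis at w = 2:
L_0(2) = (2)·(-1)/[(-3)·(-6)] = -1/9
L_1(2) = (5)·(-1)/[(3)·(-3)] = 5/9
L_2(2) = (5)·(2)/[(6)·(3)] = 5/9
Sum: 8·(-1/9) + 9·(5/9) + (-7)·(5/9) = 2/9

2/9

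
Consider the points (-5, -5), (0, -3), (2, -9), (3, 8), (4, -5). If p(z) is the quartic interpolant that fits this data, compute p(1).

-2701/140

Evaluate each Lagrange basis at z = 1:
L_0(1) = (1)·(-1)·(-2)·(-3)/[(-5)·(-7)·(-8)·(-9)] = -1/420
L_1(1) = (6)·(-1)·(-2)·(-3)/[(5)·(-2)·(-3)·(-4)] = 3/10
L_2(1) = (6)·(1)·(-2)·(-3)/[(7)·(2)·(-1)·(-2)] = 9/7
L_3(1) = (6)·(1)·(-1)·(-3)/[(8)·(3)·(1)·(-1)] = -3/4
L_4(1) = (6)·(1)·(-1)·(-2)/[(9)·(4)·(2)·(1)] = 1/6
Sum: (-5)·(-1/420) + (-3)·(3/10) + (-9)·(9/7) + 8·(-3/4) + (-5)·(1/6) = -2701/140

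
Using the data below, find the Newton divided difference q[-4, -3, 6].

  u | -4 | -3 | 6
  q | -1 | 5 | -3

q[-4,-3] = (5 - (-1)) / (-3 - (-4)) = 6
q[-3,6] = (-3 - 5) / (6 - (-3)) = -8/9
q[-4,-3,6] = (-8/9 - 6) / (6 - (-4)) = -31/45

-31/45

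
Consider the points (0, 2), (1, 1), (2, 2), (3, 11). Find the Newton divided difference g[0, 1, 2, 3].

g[0,1] = (1 - 2) / (1 - 0) = -1
g[1,2] = (2 - 1) / (2 - 1) = 1
g[2,3] = (11 - 2) / (3 - 2) = 9
g[0,1,2] = (1 - (-1)) / (2 - 0) = 1
g[1,2,3] = (9 - 1) / (3 - 1) = 4
g[0,1,2,3] = (4 - 1) / (3 - 0) = 1

1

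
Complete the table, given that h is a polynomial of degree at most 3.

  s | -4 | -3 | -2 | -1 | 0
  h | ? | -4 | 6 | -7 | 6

The 4 known values determine h uniquely (degree ≤ 3).
L_0(-4) = (-2)·(-3)·(-4)/[(-1)·(-2)·(-3)] = 4
L_1(-4) = (-1)·(-3)·(-4)/[(1)·(-1)·(-2)] = -6
L_2(-4) = (-1)·(-2)·(-4)/[(2)·(1)·(-1)] = 4
L_3(-4) = (-1)·(-2)·(-3)/[(3)·(2)·(1)] = -1
Sum: (-4)·(4) + 6·(-6) + (-7)·(4) + 6·(-1) = -86

-86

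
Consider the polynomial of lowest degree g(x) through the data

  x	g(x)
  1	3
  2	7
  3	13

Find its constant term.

1

Build the Lagrange basis polynomials:
L_0(x) = (x - 2)(x - 3) / [2] = (1/2)x^2 - (5/2)x + 3
L_1(x) = (x - 1)(x - 3) / [-1] = -x^2 + 4x - 3
L_2(x) = (x - 1)(x - 2) / [2] = (1/2)x^2 - (3/2)x + 1
g(x) = 3·L_0 + 7·L_1 + 13·L_2
Only the constant term is needed; take it from each L_i and combine:
3·(3) + 7·(-3) + 13·(1) = 1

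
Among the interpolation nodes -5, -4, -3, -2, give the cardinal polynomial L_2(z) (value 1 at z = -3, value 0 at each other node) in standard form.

L_2(z) = -(1/2)z^3 - (11/2)z^2 - 19z - 20

L_2(z) = (z + 5)(z + 4)(z + 2) / [(2)·(1)·(-1)]
       = (z^3 + 11z^2 + 38z + 40) / (-2)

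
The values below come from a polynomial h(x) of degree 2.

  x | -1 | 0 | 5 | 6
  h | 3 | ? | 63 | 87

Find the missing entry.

3

The 3 known values determine h uniquely (degree ≤ 2).
L_0(0) = (-5)·(-6)/[(-6)·(-7)] = 5/7
L_1(0) = (1)·(-6)/[(6)·(-1)] = 1
L_2(0) = (1)·(-5)/[(7)·(1)] = -5/7
Sum: 3·(5/7) + 63·(1) + 87·(-5/7) = 3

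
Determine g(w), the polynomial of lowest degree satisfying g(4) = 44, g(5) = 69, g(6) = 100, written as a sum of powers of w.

g(w) = 3w^2 - 2w + 4

Build the Lagrange basis polynomials:
L_0(w) = (w - 5)(w - 6) / [2] = (1/2)w^2 - (11/2)w + 15
L_1(w) = (w - 4)(w - 6) / [-1] = -w^2 + 10w - 24
L_2(w) = (w - 4)(w - 5) / [2] = (1/2)w^2 - (9/2)w + 10
g(w) = 44·L_0 + 69·L_1 + 100·L_2
  44·L_0(w) = 22w^2 - 242w + 660
  69·L_1(w) = -69w^2 + 690w - 1656
  100·L_2(w) = 50w^2 - 450w + 1000
Adding term by term: 3w^2 - 2w + 4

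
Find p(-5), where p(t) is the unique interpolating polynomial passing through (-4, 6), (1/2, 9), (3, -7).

L_0(-5) = (-11/2)·(-8)/[(-9/2)·(-7)] = 88/63
L_1(-5) = (-1)·(-8)/[(9/2)·(-5/2)] = -32/45
L_2(-5) = (-1)·(-11/2)/[(7)·(5/2)] = 11/35
Sum: 6·(88/63) + 9·(-32/45) + (-7)·(11/35) = -23/105

-23/105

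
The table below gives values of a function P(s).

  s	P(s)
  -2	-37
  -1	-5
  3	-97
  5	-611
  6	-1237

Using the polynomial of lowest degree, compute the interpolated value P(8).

Evaluate each Lagrange basis at s = 8:
L_0(8) = (9)·(5)·(3)·(2)/[(-1)·(-5)·(-7)·(-8)] = 27/28
L_1(8) = (10)·(5)·(3)·(2)/[(1)·(-4)·(-6)·(-7)] = -25/14
L_2(8) = (10)·(9)·(3)·(2)/[(5)·(4)·(-2)·(-3)] = 9/2
L_3(8) = (10)·(9)·(5)·(2)/[(7)·(6)·(2)·(-1)] = -75/7
L_4(8) = (10)·(9)·(5)·(3)/[(8)·(7)·(3)·(1)] = 225/28
Sum: (-37)·(27/28) + (-5)·(-25/14) + (-97)·(9/2) + (-611)·(-75/7) + (-1237)·(225/28) = -3857

-3857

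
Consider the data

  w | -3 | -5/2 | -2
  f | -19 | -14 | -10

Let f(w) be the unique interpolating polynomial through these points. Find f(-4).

-32

Evaluate each Lagrange basis at w = -4:
L_0(-4) = (-3/2)·(-2)/[(-1/2)·(-1)] = 6
L_1(-4) = (-1)·(-2)/[(1/2)·(-1/2)] = -8
L_2(-4) = (-1)·(-3/2)/[(1)·(1/2)] = 3
Sum: (-19)·(6) + (-14)·(-8) + (-10)·(3) = -32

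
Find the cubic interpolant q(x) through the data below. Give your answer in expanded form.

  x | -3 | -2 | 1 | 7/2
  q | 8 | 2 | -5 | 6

q(x) = (203/4290)x^3 + (3163/2860)x^2 - (11749/8580)x - 6841/1430

Newton's divided differences:
q[-3,-2] = (2 - 8) / (-2 - (-3)) = -6
q[-2,1] = (-5 - 2) / (1 - (-2)) = -7/3
q[1,7/2] = (6 - (-5)) / (7/2 - 1) = 22/5
q[-3,-2,1] = (-7/3 - (-6)) / (1 - (-3)) = 11/12
q[-2,1,7/2] = (22/5 - (-7/3)) / (7/2 - (-2)) = 202/165
q[-3,-2,1,7/2] = (202/165 - 11/12) / (7/2 - (-3)) = 203/4290
q(x) = 8 + (-6)·(x + 3) + (11/12)·(x + 3)(x + 2) + (203/4290)·(x + 3)(x + 2)(x - 1)
Expanding: q(x) = (203/4290)x^3 + (3163/2860)x^2 - (11749/8580)x - 6841/1430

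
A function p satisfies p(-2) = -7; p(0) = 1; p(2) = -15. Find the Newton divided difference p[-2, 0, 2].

-3

p[-2,0] = (1 - (-7)) / (0 - (-2)) = 4
p[0,2] = (-15 - 1) / (2 - 0) = -8
p[-2,0,2] = (-8 - 4) / (2 - (-2)) = -3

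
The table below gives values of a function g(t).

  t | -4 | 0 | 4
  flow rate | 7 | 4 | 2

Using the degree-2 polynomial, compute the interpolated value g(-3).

197/32

Evaluate each Lagrange basis at t = -3:
L_0(-3) = (-3)·(-7)/[(-4)·(-8)] = 21/32
L_1(-3) = (1)·(-7)/[(4)·(-4)] = 7/16
L_2(-3) = (1)·(-3)/[(8)·(4)] = -3/32
Sum: 7·(21/32) + 4·(7/16) + 2·(-3/32) = 197/32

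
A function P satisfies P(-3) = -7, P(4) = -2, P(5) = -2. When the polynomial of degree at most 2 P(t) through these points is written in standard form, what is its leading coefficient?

-5/56

Build the Lagrange basis polynomials:
L_0(t) = (t - 4)(t - 5) / [56] = (1/56)t^2 - (9/56)t + 5/14
L_1(t) = (t + 3)(t - 5) / [-7] = -(1/7)t^2 + (2/7)t + 15/7
L_2(t) = (t + 3)(t - 4) / [8] = (1/8)t^2 - (1/8)t - 3/2
P(t) = (-7)·L_0 + (-2)·L_1 + (-2)·L_2
Only the coefficient of t^2 is needed; take it from each L_i and combine:
(-7)·(1/56) + (-2)·(-1/7) + (-2)·(1/8) = -5/56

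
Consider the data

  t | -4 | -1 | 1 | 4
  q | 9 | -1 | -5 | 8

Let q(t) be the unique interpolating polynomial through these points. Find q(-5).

52/5

Using Newton's divided-difference form:
q[-4,-1] = (-1 - 9) / (-1 - (-4)) = -10/3
q[-1,1] = (-5 - (-1)) / (1 - (-1)) = -2
q[1,4] = (8 - (-5)) / (4 - 1) = 13/3
q[-4,-1,1] = (-2 - (-10/3)) / (1 - (-4)) = 4/15
q[-1,1,4] = (13/3 - (-2)) / (4 - (-1)) = 19/15
q[-4,-1,1,4] = (19/15 - 4/15) / (4 - (-4)) = 1/8
q(-5) = 9 + (-10/3)·(-1) + (4/15)·(-1)·(-4) + (1/8)·(-1)·(-4)·(-6) = 52/5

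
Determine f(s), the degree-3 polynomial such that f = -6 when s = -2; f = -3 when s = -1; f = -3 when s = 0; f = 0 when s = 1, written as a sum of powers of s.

f(s) = s^3 + (3/2)s^2 + (1/2)s - 3

L_0(s) = (s + 1)s(s - 1) / [-6] = -(1/6)s^3 + (1/6)s
L_1(s) = (s + 2)s(s - 1) / [2] = (1/2)s^3 + (1/2)s^2 - s
L_2(s) = (s + 2)(s + 1)(s - 1) / [-2] = -(1/2)s^3 - s^2 + (1/2)s + 1
L_3(s) = (s + 2)(s + 1)s / [6] = (1/6)s^3 + (1/2)s^2 + (1/3)s
f(s) = (-6)·L_0 + (-3)·L_1 + (-3)·L_2 + 0·L_3
  (-6)·L_0(s) = s^3 - s
  (-3)·L_1(s) = -(3/2)s^3 - (3/2)s^2 + 3s
  (-3)·L_2(s) = (3/2)s^3 + 3s^2 - (3/2)s - 3
  0·L_3(s) = 0
Adding term by term: s^3 + (3/2)s^2 + (1/2)s - 3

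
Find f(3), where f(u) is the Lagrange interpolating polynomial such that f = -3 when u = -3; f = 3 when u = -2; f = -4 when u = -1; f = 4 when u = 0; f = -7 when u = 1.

L_0(3) = (5)·(4)·(3)·(2)/[(-1)·(-2)·(-3)·(-4)] = 5
L_1(3) = (6)·(4)·(3)·(2)/[(1)·(-1)·(-2)·(-3)] = -24
L_2(3) = (6)·(5)·(3)·(2)/[(2)·(1)·(-1)·(-2)] = 45
L_3(3) = (6)·(5)·(4)·(2)/[(3)·(2)·(1)·(-1)] = -40
L_4(3) = (6)·(5)·(4)·(3)/[(4)·(3)·(2)·(1)] = 15
Sum: (-3)·(5) + 3·(-24) + (-4)·(45) + 4·(-40) + (-7)·(15) = -532

-532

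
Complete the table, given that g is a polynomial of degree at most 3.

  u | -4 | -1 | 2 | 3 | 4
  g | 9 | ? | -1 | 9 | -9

The 4 known values determine g uniquely (degree ≤ 3).
Evaluate each Lagrange basis at u = -1:
L_0(-1) = (-3)·(-4)·(-5)/[(-6)·(-7)·(-8)] = 5/28
L_1(-1) = (3)·(-4)·(-5)/[(6)·(-1)·(-2)] = 5
L_2(-1) = (3)·(-3)·(-5)/[(7)·(1)·(-1)] = -45/7
L_3(-1) = (3)·(-3)·(-4)/[(8)·(2)·(1)] = 9/4
Sum: 9·(5/28) + (-1)·(5) + 9·(-45/7) + (-9)·(9/4) = -163/2

-163/2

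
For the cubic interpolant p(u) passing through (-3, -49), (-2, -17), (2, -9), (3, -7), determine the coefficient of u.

L_0(u) = (u + 2)(u - 2)(u - 3) / [-30] = -(1/30)u^3 + (1/10)u^2 + (2/15)u - 2/5
L_1(u) = (u + 3)(u - 2)(u - 3) / [20] = (1/20)u^3 - (1/10)u^2 - (9/20)u + 9/10
L_2(u) = (u + 3)(u + 2)(u - 3) / [-20] = -(1/20)u^3 - (1/10)u^2 + (9/20)u + 9/10
L_3(u) = (u + 3)(u + 2)(u - 2) / [30] = (1/30)u^3 + (1/10)u^2 - (2/15)u - 2/5
p(u) = (-49)·L_0 + (-17)·L_1 + (-9)·L_2 + (-7)·L_3
Only the coefficient of u is needed; take it from each L_i and combine:
(-49)·(2/15) + (-17)·(-9/20) + (-9)·(9/20) + (-7)·(-2/15) = -2

-2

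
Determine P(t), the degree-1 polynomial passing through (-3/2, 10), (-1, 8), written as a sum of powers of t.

P(t) = -4t + 4

L_0(t) = (t + 1) / [-1/2] = -2t - 2
L_1(t) = (t + 3/2) / [1/2] = 2t + 3
P(t) = 10·L_0 + 8·L_1
  10·L_0(t) = -20t - 20
  8·L_1(t) = 16t + 24
Adding term by term: -4t + 4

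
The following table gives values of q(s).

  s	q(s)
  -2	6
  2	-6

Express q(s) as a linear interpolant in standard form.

q(s) = -3s

Build the Lagrange basis polynomials:
L_0(s) = (s - 2) / [-4] = -(1/4)s + 1/2
L_1(s) = (s + 2) / [4] = (1/4)s + 1/2
q(s) = 6·L_0 + (-6)·L_1
  6·L_0(s) = -(3/2)s + 3
  (-6)·L_1(s) = -(3/2)s - 3
Adding term by term: -3s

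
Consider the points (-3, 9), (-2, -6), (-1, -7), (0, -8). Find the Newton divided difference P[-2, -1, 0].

0

P[-2,-1] = (-7 - (-6)) / (-1 - (-2)) = -1
P[-1,0] = (-8 - (-7)) / (0 - (-1)) = -1
P[-2,-1,0] = (-1 - (-1)) / (0 - (-2)) = 0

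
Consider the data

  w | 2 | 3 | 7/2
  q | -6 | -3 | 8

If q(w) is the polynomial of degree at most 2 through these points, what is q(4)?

Evaluate each Lagrange basis at w = 4:
L_0(4) = (1)·(1/2)/[(-1)·(-3/2)] = 1/3
L_1(4) = (2)·(1/2)/[(1)·(-1/2)] = -2
L_2(4) = (2)·(1)/[(3/2)·(1/2)] = 8/3
Sum: (-6)·(1/3) + (-3)·(-2) + 8·(8/3) = 76/3

76/3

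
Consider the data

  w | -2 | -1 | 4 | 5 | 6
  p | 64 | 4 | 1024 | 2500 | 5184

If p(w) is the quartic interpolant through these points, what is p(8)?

16384

Using Newton's divided-difference form:
p[-2,-1] = (4 - 64) / (-1 - (-2)) = -60
p[-1,4] = (1024 - 4) / (4 - (-1)) = 204
p[4,5] = (2500 - 1024) / (5 - 4) = 1476
p[5,6] = (5184 - 2500) / (6 - 5) = 2684
p[-2,-1,4] = (204 - (-60)) / (4 - (-2)) = 44
p[-1,4,5] = (1476 - 204) / (5 - (-1)) = 212
p[4,5,6] = (2684 - 1476) / (6 - 4) = 604
p[-2,-1,4,5] = (212 - 44) / (5 - (-2)) = 24
p[-1,4,5,6] = (604 - 212) / (6 - (-1)) = 56
p[-2,-1,4,5,6] = (56 - 24) / (6 - (-2)) = 4
p(8) = 64 + (-60)·(10) + 44·(10)·(9) + 24·(10)·(9)·(4) + 4·(10)·(9)·(4)·(3) = 16384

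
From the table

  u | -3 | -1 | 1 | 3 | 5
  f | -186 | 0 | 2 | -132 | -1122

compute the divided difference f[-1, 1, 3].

-17

f[-1,1] = (2 - 0) / (1 - (-1)) = 1
f[1,3] = (-132 - 2) / (3 - 1) = -67
f[-1,1,3] = (-67 - 1) / (3 - (-1)) = -17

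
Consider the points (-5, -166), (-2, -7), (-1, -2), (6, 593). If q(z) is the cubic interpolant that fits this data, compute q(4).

L_0(4) = (6)·(5)·(-2)/[(-3)·(-4)·(-11)] = 5/11
L_1(4) = (9)·(5)·(-2)/[(3)·(-1)·(-8)] = -15/4
L_2(4) = (9)·(6)·(-2)/[(4)·(1)·(-7)] = 27/7
L_3(4) = (9)·(6)·(5)/[(11)·(8)·(7)] = 135/308
Sum: (-166)·(5/11) + (-7)·(-15/4) + (-2)·(27/7) + 593·(135/308) = 203

203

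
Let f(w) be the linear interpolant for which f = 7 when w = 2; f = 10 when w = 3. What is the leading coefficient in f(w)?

3

Build the Lagrange basis polynomials:
L_0(w) = (w - 3) / [-1] = -w + 3
L_1(w) = (w - 2) / [1] = w - 2
f(w) = 7·L_0 + 10·L_1
Only the coefficient of w is needed; take it from each L_i and combine:
7·(-1) + 10·(1) = 3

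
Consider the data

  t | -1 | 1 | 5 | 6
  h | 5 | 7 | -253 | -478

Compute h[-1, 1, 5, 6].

h[-1,1] = (7 - 5) / (1 - (-1)) = 1
h[1,5] = (-253 - 7) / (5 - 1) = -65
h[5,6] = (-478 - (-253)) / (6 - 5) = -225
h[-1,1,5] = (-65 - 1) / (5 - (-1)) = -11
h[1,5,6] = (-225 - (-65)) / (6 - 1) = -32
h[-1,1,5,6] = (-32 - (-11)) / (6 - (-1)) = -3

-3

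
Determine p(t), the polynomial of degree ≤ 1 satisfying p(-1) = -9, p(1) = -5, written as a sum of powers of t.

p(t) = 2t - 7

Build the Lagrange basis polynomials:
L_0(t) = (t - 1) / [-2] = -(1/2)t + 1/2
L_1(t) = (t + 1) / [2] = (1/2)t + 1/2
p(t) = (-9)·L_0 + (-5)·L_1
  (-9)·L_0(t) = (9/2)t - 9/2
  (-5)·L_1(t) = -(5/2)t - 5/2
Adding term by term: 2t - 7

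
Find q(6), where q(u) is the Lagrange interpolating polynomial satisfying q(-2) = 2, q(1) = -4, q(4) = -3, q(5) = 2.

Evaluate each Lagrange basis at u = 6:
L_0(6) = (5)·(2)·(1)/[(-3)·(-6)·(-7)] = -5/63
L_1(6) = (8)·(2)·(1)/[(3)·(-3)·(-4)] = 4/9
L_2(6) = (8)·(5)·(1)/[(6)·(3)·(-1)] = -20/9
L_3(6) = (8)·(5)·(2)/[(7)·(4)·(1)] = 20/7
Sum: 2·(-5/63) + (-4)·(4/9) + (-3)·(-20/9) + 2·(20/7) = 94/9

94/9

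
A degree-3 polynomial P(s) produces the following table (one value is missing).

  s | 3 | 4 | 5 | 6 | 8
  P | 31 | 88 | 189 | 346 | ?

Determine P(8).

The 4 known values determine P uniquely (degree ≤ 3).
L_0(8) = (4)·(3)·(2)/[(-1)·(-2)·(-3)] = -4
L_1(8) = (5)·(3)·(2)/[(1)·(-1)·(-2)] = 15
L_2(8) = (5)·(4)·(2)/[(2)·(1)·(-1)] = -20
L_3(8) = (5)·(4)·(3)/[(3)·(2)·(1)] = 10
Sum: 31·(-4) + 88·(15) + 189·(-20) + 346·(10) = 876

876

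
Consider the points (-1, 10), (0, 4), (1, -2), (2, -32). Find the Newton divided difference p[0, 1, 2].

p[0,1] = (-2 - 4) / (1 - 0) = -6
p[1,2] = (-32 - (-2)) / (2 - 1) = -30
p[0,1,2] = (-30 - (-6)) / (2 - 0) = -12

-12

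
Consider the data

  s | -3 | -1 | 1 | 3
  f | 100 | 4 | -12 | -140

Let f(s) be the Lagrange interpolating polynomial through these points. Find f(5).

-572

L_0(5) = (6)·(4)·(2)/[(-2)·(-4)·(-6)] = -1
L_1(5) = (8)·(4)·(2)/[(2)·(-2)·(-4)] = 4
L_2(5) = (8)·(6)·(2)/[(4)·(2)·(-2)] = -6
L_3(5) = (8)·(6)·(4)/[(6)·(4)·(2)] = 4
Sum: 100·(-1) + 4·(4) + (-12)·(-6) + (-140)·(4) = -572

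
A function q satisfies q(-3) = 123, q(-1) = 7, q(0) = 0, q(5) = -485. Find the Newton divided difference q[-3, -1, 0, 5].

q[-3,-1] = (7 - 123) / (-1 - (-3)) = -58
q[-1,0] = (0 - 7) / (0 - (-1)) = -7
q[0,5] = (-485 - 0) / (5 - 0) = -97
q[-3,-1,0] = (-7 - (-58)) / (0 - (-3)) = 17
q[-1,0,5] = (-97 - (-7)) / (5 - (-1)) = -15
q[-3,-1,0,5] = (-15 - 17) / (5 - (-3)) = -4

-4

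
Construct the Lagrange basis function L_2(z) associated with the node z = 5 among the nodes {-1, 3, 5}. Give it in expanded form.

L_2(z) = (1/12)z^2 - (1/6)z - 1/4

L_2(z) = (z + 1)(z - 3) / [(6)·(2)]
       = (z^2 - 2z - 3) / (12)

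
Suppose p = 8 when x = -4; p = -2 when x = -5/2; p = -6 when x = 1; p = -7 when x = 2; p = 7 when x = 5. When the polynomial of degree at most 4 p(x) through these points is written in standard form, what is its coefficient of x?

L_0(x) = (x + 5/2)(x - 1)(x - 2)(x - 5) / [405] = (1/405)x^4 - (11/810)x^3 - (1/135)x^2 + (13/162)x - 5/81
L_1(x) = (x + 4)(x - 1)(x - 2)(x - 5) / [-2835/16] = -(16/2835)x^4 + (64/2835)x^3 + (16/189)x^2 - (928/2835)x + 128/567
L_2(x) = (x + 4)(x + 5/2)(x - 2)(x - 5) / [70] = (1/70)x^4 - (1/140)x^3 - (51/140)x^2 - (1/14)x + 10/7
L_3(x) = (x + 4)(x + 5/2)(x - 1)(x - 5) / [-81] = -(1/81)x^4 - (1/162)x^3 + (8/27)x^2 + (55/162)x - 50/81
L_4(x) = (x + 4)(x + 5/2)(x - 1)(x - 2) / [810] = (1/810)x^4 + (7/1620)x^3 - (1/108)x^2 - (17/810)x + 2/81
p(x) = 8·L_0 + (-2)·L_1 + (-6)·L_2 + (-7)·L_3 + 7·L_4
Only the coefficient of x is needed; take it from each L_i and combine:
8·(13/162) + (-2)·(-928/2835) + (-6)·(-1/14) + (-7)·(55/162) + 7·(-17/810) = -2263/2835

-2263/2835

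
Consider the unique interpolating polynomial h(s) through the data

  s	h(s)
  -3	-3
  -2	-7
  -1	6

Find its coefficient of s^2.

The leading coefficient equals the top divided difference h[-3,-2,-1].
h[-3,-2] = (-7 - (-3)) / (-2 - (-3)) = -4
h[-2,-1] = (6 - (-7)) / (-1 - (-2)) = 13
h[-3,-2,-1] = (13 - (-4)) / (-1 - (-3)) = 17/2

17/2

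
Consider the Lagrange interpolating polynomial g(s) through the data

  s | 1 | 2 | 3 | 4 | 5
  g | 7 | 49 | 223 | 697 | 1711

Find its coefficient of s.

Build the Lagrange basis polynomials:
L_0(s) = (s - 2)(s - 3)(s - 4)(s - 5) / [24] = (1/24)s^4 - (7/12)s^3 + (71/24)s^2 - (77/12)s + 5
L_1(s) = (s - 1)(s - 3)(s - 4)(s - 5) / [-6] = -(1/6)s^4 + (13/6)s^3 - (59/6)s^2 + (107/6)s - 10
L_2(s) = (s - 1)(s - 2)(s - 4)(s - 5) / [4] = (1/4)s^4 - 3s^3 + (49/4)s^2 - (39/2)s + 10
L_3(s) = (s - 1)(s - 2)(s - 3)(s - 5) / [-6] = -(1/6)s^4 + (11/6)s^3 - (41/6)s^2 + (61/6)s - 5
L_4(s) = (s - 1)(s - 2)(s - 3)(s - 4) / [24] = (1/24)s^4 - (5/12)s^3 + (35/24)s^2 - (25/12)s + 1
g(s) = 7·L_0 + 49·L_1 + 223·L_2 + 697·L_3 + 1711·L_4
Only the coefficient of s is needed; take it from each L_i and combine:
7·(-77/12) + 49·(107/6) + 223·(-39/2) + 697·(61/6) + 1711·(-25/12) = 2

2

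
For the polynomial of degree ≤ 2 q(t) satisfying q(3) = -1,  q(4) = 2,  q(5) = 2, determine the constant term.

-28

Build the Lagrange basis polynomials:
L_0(t) = (t - 4)(t - 5) / [2] = (1/2)t^2 - (9/2)t + 10
L_1(t) = (t - 3)(t - 5) / [-1] = -t^2 + 8t - 15
L_2(t) = (t - 3)(t - 4) / [2] = (1/2)t^2 - (7/2)t + 6
q(t) = (-1)·L_0 + 2·L_1 + 2·L_2
Only the constant term is needed; take it from each L_i and combine:
(-1)·(10) + 2·(-15) + 2·(6) = -28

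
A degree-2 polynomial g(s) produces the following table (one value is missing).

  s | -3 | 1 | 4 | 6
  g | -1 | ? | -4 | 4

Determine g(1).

-181/21

The 3 known values determine g uniquely (degree ≤ 2).
L_0(1) = (-3)·(-5)/[(-7)·(-9)] = 5/21
L_1(1) = (4)·(-5)/[(7)·(-2)] = 10/7
L_2(1) = (4)·(-3)/[(9)·(2)] = -2/3
Sum: (-1)·(5/21) + (-4)·(10/7) + 4·(-2/3) = -181/21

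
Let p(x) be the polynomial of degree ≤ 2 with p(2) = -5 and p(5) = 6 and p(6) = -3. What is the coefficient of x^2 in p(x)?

The leading coefficient equals the top divided difference p[2,5,6].
p[2,5] = (6 - (-5)) / (5 - 2) = 11/3
p[5,6] = (-3 - 6) / (6 - 5) = -9
p[2,5,6] = (-9 - 11/3) / (6 - 2) = -19/6

-19/6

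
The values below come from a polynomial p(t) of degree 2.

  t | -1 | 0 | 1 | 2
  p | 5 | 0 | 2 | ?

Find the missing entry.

11

The 3 known values determine p uniquely (degree ≤ 2).
Evaluate each Lagrange basis at t = 2:
L_0(2) = (2)·(1)/[(-1)·(-2)] = 1
L_1(2) = (3)·(1)/[(1)·(-1)] = -3
L_2(2) = (3)·(2)/[(2)·(1)] = 3
Sum: 5·(1) + 0 + 2·(3) = 11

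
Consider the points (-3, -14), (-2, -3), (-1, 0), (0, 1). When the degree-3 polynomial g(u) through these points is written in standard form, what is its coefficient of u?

Build the Lagrange basis polynomials:
L_0(u) = (u + 2)(u + 1)u / [-6] = -(1/6)u^3 - (1/2)u^2 - (1/3)u
L_1(u) = (u + 3)(u + 1)u / [2] = (1/2)u^3 + 2u^2 + (3/2)u
L_2(u) = (u + 3)(u + 2)u / [-2] = -(1/2)u^3 - (5/2)u^2 - 3u
L_3(u) = (u + 3)(u + 2)(u + 1) / [6] = (1/6)u^3 + u^2 + (11/6)u + 1
g(u) = (-14)·L_0 + (-3)·L_1 + 0·L_2 + 1·L_3
Only the coefficient of u is needed; take it from each L_i and combine:
(-14)·(-1/3) + (-3)·(3/2) + 0·(-3) + 1·(11/6) = 2

2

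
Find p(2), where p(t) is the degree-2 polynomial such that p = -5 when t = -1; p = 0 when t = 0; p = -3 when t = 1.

-14

Evaluate each Lagrange basis at t = 2:
L_0(2) = (2)·(1)/[(-1)·(-2)] = 1
L_1(2) = (3)·(1)/[(1)·(-1)] = -3
L_2(2) = (3)·(2)/[(2)·(1)] = 3
Sum: (-5)·(1) + 0 + (-3)·(3) = -14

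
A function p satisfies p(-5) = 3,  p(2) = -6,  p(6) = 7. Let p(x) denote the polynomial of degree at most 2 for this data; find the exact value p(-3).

L_0(-3) = (-5)·(-9)/[(-7)·(-11)] = 45/77
L_1(-3) = (2)·(-9)/[(7)·(-4)] = 9/14
L_2(-3) = (2)·(-5)/[(11)·(4)] = -5/22
Sum: 3·(45/77) + (-6)·(9/14) + 7·(-5/22) = -569/154

-569/154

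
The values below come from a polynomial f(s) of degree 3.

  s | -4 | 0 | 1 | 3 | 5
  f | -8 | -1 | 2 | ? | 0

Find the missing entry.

The 4 known values determine f uniquely (degree ≤ 3).
Evaluate each Lagrange basis at s = 3:
L_0(3) = (3)·(2)·(-2)/[(-4)·(-5)·(-9)] = 1/15
L_1(3) = (7)·(2)·(-2)/[(4)·(-1)·(-5)] = -7/5
L_2(3) = (7)·(3)·(-2)/[(5)·(1)·(-4)] = 21/10
L_3(3) = (7)·(3)·(2)/[(9)·(5)·(4)] = 7/30
Sum: (-8)·(1/15) + (-1)·(-7/5) + 2·(21/10) + 0 = 76/15

76/15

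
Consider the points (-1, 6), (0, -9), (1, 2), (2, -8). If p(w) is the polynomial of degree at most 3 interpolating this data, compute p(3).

-86

Evaluate each Lagrange basis at w = 3:
L_0(3) = (3)·(2)·(1)/[(-1)·(-2)·(-3)] = -1
L_1(3) = (4)·(2)·(1)/[(1)·(-1)·(-2)] = 4
L_2(3) = (4)·(3)·(1)/[(2)·(1)·(-1)] = -6
L_3(3) = (4)·(3)·(2)/[(3)·(2)·(1)] = 4
Sum: 6·(-1) + (-9)·(4) + 2·(-6) + (-8)·(4) = -86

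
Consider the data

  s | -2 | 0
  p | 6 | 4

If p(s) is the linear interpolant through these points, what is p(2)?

L_0(2) = (2)/[(-2)] = -1
L_1(2) = (4)/[(2)] = 2
Sum: 6·(-1) + 4·(2) = 2

2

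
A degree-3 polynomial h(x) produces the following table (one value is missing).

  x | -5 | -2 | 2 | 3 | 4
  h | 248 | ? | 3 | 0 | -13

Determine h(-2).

35

The 4 known values determine h uniquely (degree ≤ 3).
Evaluate each Lagrange basis at x = -2:
L_0(-2) = (-4)·(-5)·(-6)/[(-7)·(-8)·(-9)] = 5/21
L_1(-2) = (3)·(-5)·(-6)/[(7)·(-1)·(-2)] = 45/7
L_2(-2) = (3)·(-4)·(-6)/[(8)·(1)·(-1)] = -9
L_3(-2) = (3)·(-4)·(-5)/[(9)·(2)·(1)] = 10/3
Sum: 248·(5/21) + 3·(45/7) + 0 + (-13)·(10/3) = 35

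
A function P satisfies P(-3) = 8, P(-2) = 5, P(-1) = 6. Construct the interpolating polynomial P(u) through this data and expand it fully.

L_0(u) = (u + 2)(u + 1) / [2] = (1/2)u^2 + (3/2)u + 1
L_1(u) = (u + 3)(u + 1) / [-1] = -u^2 - 4u - 3
L_2(u) = (u + 3)(u + 2) / [2] = (1/2)u^2 + (5/2)u + 3
P(u) = 8·L_0 + 5·L_1 + 6·L_2
  8·L_0(u) = 4u^2 + 12u + 8
  5·L_1(u) = -5u^2 - 20u - 15
  6·L_2(u) = 3u^2 + 15u + 18
Adding term by term: 2u^2 + 7u + 11

P(u) = 2u^2 + 7u + 11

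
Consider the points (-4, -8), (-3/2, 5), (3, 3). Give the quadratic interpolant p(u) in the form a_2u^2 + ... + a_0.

L_0(u) = (u + 3/2)(u - 3) / [35/2] = (2/35)u^2 - (3/35)u - 9/35
L_1(u) = (u + 4)(u - 3) / [-45/4] = -(4/45)u^2 - (4/45)u + 16/15
L_2(u) = (u + 4)(u + 3/2) / [63/2] = (2/63)u^2 + (11/63)u + 4/21
p(u) = (-8)·L_0 + 5·L_1 + 3·L_2
  (-8)·L_0(u) = -(16/35)u^2 + (24/35)u + 72/35
  5·L_1(u) = -(4/9)u^2 - (4/9)u + 16/3
  3·L_2(u) = (2/21)u^2 + (11/21)u + 4/7
Adding term by term: -(254/315)u^2 + (241/315)u + 836/105

p(u) = -(254/315)u^2 + (241/315)u + 836/105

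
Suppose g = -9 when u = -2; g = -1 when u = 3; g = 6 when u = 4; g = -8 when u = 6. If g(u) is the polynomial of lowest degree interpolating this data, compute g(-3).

961/40

Using Newton's divided-difference form:
g[-2,3] = (-1 - (-9)) / (3 - (-2)) = 8/5
g[3,4] = (6 - (-1)) / (4 - 3) = 7
g[4,6] = (-8 - 6) / (6 - 4) = -7
g[-2,3,4] = (7 - 8/5) / (4 - (-2)) = 9/10
g[3,4,6] = (-7 - 7) / (6 - 3) = -14/3
g[-2,3,4,6] = (-14/3 - 9/10) / (6 - (-2)) = -167/240
g(-3) = -9 + (8/5)·(-1) + (9/10)·(-1)·(-6) + (-167/240)·(-1)·(-6)·(-7) = 961/40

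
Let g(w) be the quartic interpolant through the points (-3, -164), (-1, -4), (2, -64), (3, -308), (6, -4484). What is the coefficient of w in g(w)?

3

L_0(w) = (w + 1)(w - 2)(w - 3)(w - 6) / [540] = (1/540)w^4 - (1/54)w^3 + (5/108)w^2 - 1/15
L_1(w) = (w + 3)(w - 2)(w - 3)(w - 6) / [-168] = -(1/168)w^4 + (1/21)w^3 - (1/56)w^2 - (3/7)w + 9/14
L_2(w) = (w + 3)(w + 1)(w - 3)(w - 6) / [60] = (1/60)w^4 - (1/12)w^3 - (1/4)w^2 + (3/4)w + 9/10
L_3(w) = (w + 3)(w + 1)(w - 2)(w - 6) / [-72] = -(1/72)w^4 + (1/18)w^3 + (17/72)w^2 - (1/3)w - 1/2
L_4(w) = (w + 3)(w + 1)(w - 2)(w - 3) / [756] = (1/756)w^4 - (1/756)w^3 - (11/756)w^2 + (1/84)w + 1/42
g(w) = (-164)·L_0 + (-4)·L_1 + (-64)·L_2 + (-308)·L_3 + (-4484)·L_4
Only the coefficient of w is needed; take it from each L_i and combine:
(-164)·(0) + (-4)·(-3/7) + (-64)·(3/4) + (-308)·(-1/3) + (-4484)·(1/84) = 3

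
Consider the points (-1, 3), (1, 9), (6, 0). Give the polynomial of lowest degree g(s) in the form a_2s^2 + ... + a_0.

L_0(s) = (s - 1)(s - 6) / [14] = (1/14)s^2 - (1/2)s + 3/7
L_1(s) = (s + 1)(s - 6) / [-10] = -(1/10)s^2 + (1/2)s + 3/5
L_2(s) = (s + 1)(s - 1) / [35] = (1/35)s^2 - 1/35
g(s) = 3·L_0 + 9·L_1 + 0·L_2
  3·L_0(s) = (3/14)s^2 - (3/2)s + 9/7
  9·L_1(s) = -(9/10)s^2 + (9/2)s + 27/5
  0·L_2(s) = 0
Adding term by term: -(24/35)s^2 + 3s + 234/35

g(s) = -(24/35)s^2 + 3s + 234/35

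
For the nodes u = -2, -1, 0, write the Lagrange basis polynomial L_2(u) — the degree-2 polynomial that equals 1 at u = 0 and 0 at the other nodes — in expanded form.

L_2(u) = (1/2)u^2 + (3/2)u + 1

L_2(u) = (u + 2)(u + 1) / [(2)·(1)]
       = (u^2 + 3u + 2) / (2)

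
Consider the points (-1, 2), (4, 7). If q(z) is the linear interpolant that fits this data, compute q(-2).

1

Evaluate each Lagrange basis at z = -2:
L_0(-2) = (-6)/[(-5)] = 6/5
L_1(-2) = (-1)/[(5)] = -1/5
Sum: 2·(6/5) + 7·(-1/5) = 1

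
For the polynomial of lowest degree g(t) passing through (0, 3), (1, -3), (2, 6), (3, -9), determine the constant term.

3

Build the Lagrange basis polynomials:
L_0(t) = (t - 1)(t - 2)(t - 3) / [-6] = -(1/6)t^3 + t^2 - (11/6)t + 1
L_1(t) = t(t - 2)(t - 3) / [2] = (1/2)t^3 - (5/2)t^2 + 3t
L_2(t) = t(t - 1)(t - 3) / [-2] = -(1/2)t^3 + 2t^2 - (3/2)t
L_3(t) = t(t - 1)(t - 2) / [6] = (1/6)t^3 - (1/2)t^2 + (1/3)t
g(t) = 3·L_0 + (-3)·L_1 + 6·L_2 + (-9)·L_3
Only the constant term is needed; take it from each L_i and combine:
3·(1) + (-3)·(0) + 6·(0) + (-9)·(0) = 3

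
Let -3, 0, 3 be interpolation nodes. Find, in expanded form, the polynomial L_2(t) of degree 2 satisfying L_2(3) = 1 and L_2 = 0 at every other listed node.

L_2(t) = (1/18)t^2 + (1/6)t

L_2(t) = (t + 3)t / [(6)·(3)]
       = (t^2 + 3t) / (18)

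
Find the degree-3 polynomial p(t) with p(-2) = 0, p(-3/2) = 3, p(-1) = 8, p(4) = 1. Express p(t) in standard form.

Build the Lagrange basis polynomials:
L_0(t) = (t + 3/2)(t + 1)(t - 4) / [-3] = -(1/3)t^3 + (1/2)t^2 + (17/6)t + 2
L_1(t) = (t + 2)(t + 1)(t - 4) / [11/8] = (8/11)t^3 - (8/11)t^2 - (80/11)t - 64/11
L_2(t) = (t + 2)(t + 3/2)(t - 4) / [-5/2] = -(2/5)t^3 + (1/5)t^2 + (22/5)t + 24/5
L_3(t) = (t + 2)(t + 3/2)(t + 1) / [165] = (1/165)t^3 + (3/110)t^2 + (13/330)t + 1/55
p(t) = 0·L_0 + 3·L_1 + 8·L_2 + 1·L_3
  0·L_0(t) = 0
  3·L_1(t) = (24/11)t^3 - (24/11)t^2 - (240/11)t - 192/11
  8·L_2(t) = -(16/5)t^3 + (8/5)t^2 + (176/5)t + 192/5
  1·L_3(t) = (1/165)t^3 + (3/110)t^2 + (13/330)t + 1/55
Adding term by term: -(167/165)t^3 - (61/110)t^2 + (4429/330)t + 1153/55

p(t) = -(167/165)t^3 - (61/110)t^2 + (4429/330)t + 1153/55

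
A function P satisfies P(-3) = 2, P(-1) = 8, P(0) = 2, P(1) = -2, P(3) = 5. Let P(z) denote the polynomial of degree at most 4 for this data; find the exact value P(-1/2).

1287/256

Evaluate each Lagrange basis at z = -1/2:
L_0(-1/2) = (1/2)·(-1/2)·(-3/2)·(-7/2)/[(-2)·(-3)·(-4)·(-6)] = -7/768
L_1(-1/2) = (5/2)·(-1/2)·(-3/2)·(-7/2)/[(2)·(-1)·(-2)·(-4)] = 105/256
L_2(-1/2) = (5/2)·(1/2)·(-3/2)·(-7/2)/[(3)·(1)·(-1)·(-3)] = 35/48
L_3(-1/2) = (5/2)·(1/2)·(-1/2)·(-7/2)/[(4)·(2)·(1)·(-2)] = -35/256
L_4(-1/2) = (5/2)·(1/2)·(-1/2)·(-3/2)/[(6)·(4)·(3)·(2)] = 5/768
Sum: 2·(-7/768) + 8·(105/256) + 2·(35/48) + (-2)·(-35/256) + 5·(5/768) = 1287/256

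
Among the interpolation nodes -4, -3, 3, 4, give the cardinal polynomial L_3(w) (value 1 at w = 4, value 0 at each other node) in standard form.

L_3(w) = (w + 4)(w + 3)(w - 3) / [(8)·(7)·(1)]
       = (w^3 + 4w^2 - 9w - 36) / (56)

L_3(w) = (1/56)w^3 + (1/14)w^2 - (9/56)w - 9/14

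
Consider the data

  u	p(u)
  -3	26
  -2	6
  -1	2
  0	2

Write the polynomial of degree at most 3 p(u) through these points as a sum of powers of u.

L_0(u) = (u + 2)(u + 1)u / [-6] = -(1/6)u^3 - (1/2)u^2 - (1/3)u
L_1(u) = (u + 3)(u + 1)u / [2] = (1/2)u^3 + 2u^2 + (3/2)u
L_2(u) = (u + 3)(u + 2)u / [-2] = -(1/2)u^3 - (5/2)u^2 - 3u
L_3(u) = (u + 3)(u + 2)(u + 1) / [6] = (1/6)u^3 + u^2 + (11/6)u + 1
p(u) = 26·L_0 + 6·L_1 + 2·L_2 + 2·L_3
  26·L_0(u) = -(13/3)u^3 - 13u^2 - (26/3)u
  6·L_1(u) = 3u^3 + 12u^2 + 9u
  2·L_2(u) = -u^3 - 5u^2 - 6u
  2·L_3(u) = (1/3)u^3 + 2u^2 + (11/3)u + 2
Adding term by term: -2u^3 - 4u^2 - 2u + 2

p(u) = -2u^3 - 4u^2 - 2u + 2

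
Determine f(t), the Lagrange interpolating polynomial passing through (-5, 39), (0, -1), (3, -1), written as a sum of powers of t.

Build the Lagrange basis polynomials:
L_0(t) = t(t - 3) / [40] = (1/40)t^2 - (3/40)t
L_1(t) = (t + 5)(t - 3) / [-15] = -(1/15)t^2 - (2/15)t + 1
L_2(t) = (t + 5)t / [24] = (1/24)t^2 + (5/24)t
f(t) = 39·L_0 + (-1)·L_1 + (-1)·L_2
  39·L_0(t) = (39/40)t^2 - (117/40)t
  (-1)·L_1(t) = (1/15)t^2 + (2/15)t - 1
  (-1)·L_2(t) = -(1/24)t^2 - (5/24)t
Adding term by term: t^2 - 3t - 1

f(t) = t^2 - 3t - 1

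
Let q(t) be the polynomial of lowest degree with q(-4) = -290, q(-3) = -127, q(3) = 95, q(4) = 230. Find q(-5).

Using Newton's divided-difference form:
q[-4,-3] = (-127 - (-290)) / (-3 - (-4)) = 163
q[-3,3] = (95 - (-127)) / (3 - (-3)) = 37
q[3,4] = (230 - 95) / (4 - 3) = 135
q[-4,-3,3] = (37 - 163) / (3 - (-4)) = -18
q[-3,3,4] = (135 - 37) / (4 - (-3)) = 14
q[-4,-3,3,4] = (14 - (-18)) / (4 - (-4)) = 4
q(-5) = -290 + 163·(-1) + (-18)·(-1)·(-2) + 4·(-1)·(-2)·(-8) = -553

-553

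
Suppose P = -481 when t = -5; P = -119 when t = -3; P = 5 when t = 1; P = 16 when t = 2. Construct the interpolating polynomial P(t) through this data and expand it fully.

P(t) = 3t^3 - 4t^2 + 2t + 4

L_0(t) = (t + 3)(t - 1)(t - 2) / [-84] = -(1/84)t^3 + (1/12)t - 1/14
L_1(t) = (t + 5)(t - 1)(t - 2) / [40] = (1/40)t^3 + (1/20)t^2 - (13/40)t + 1/4
L_2(t) = (t + 5)(t + 3)(t - 2) / [-24] = -(1/24)t^3 - (1/4)t^2 + (1/24)t + 5/4
L_3(t) = (t + 5)(t + 3)(t - 1) / [35] = (1/35)t^3 + (1/5)t^2 + (1/5)t - 3/7
P(t) = (-481)·L_0 + (-119)·L_1 + 5·L_2 + 16·L_3
  (-481)·L_0(t) = (481/84)t^3 - (481/12)t + 481/14
  (-119)·L_1(t) = -(119/40)t^3 - (119/20)t^2 + (1547/40)t - 119/4
  5·L_2(t) = -(5/24)t^3 - (5/4)t^2 + (5/24)t + 25/4
  16·L_3(t) = (16/35)t^3 + (16/5)t^2 + (16/5)t - 48/7
Adding term by term: 3t^3 - 4t^2 + 2t + 4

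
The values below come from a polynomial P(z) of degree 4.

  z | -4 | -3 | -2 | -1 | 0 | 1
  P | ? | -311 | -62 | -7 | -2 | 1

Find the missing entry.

The 5 known values determine P uniquely (degree ≤ 4).
L_0(-4) = (-2)·(-3)·(-4)·(-5)/[(-1)·(-2)·(-3)·(-4)] = 5
L_1(-4) = (-1)·(-3)·(-4)·(-5)/[(1)·(-1)·(-2)·(-3)] = -10
L_2(-4) = (-1)·(-2)·(-4)·(-5)/[(2)·(1)·(-1)·(-2)] = 10
L_3(-4) = (-1)·(-2)·(-3)·(-5)/[(3)·(2)·(1)·(-1)] = -5
L_4(-4) = (-1)·(-2)·(-3)·(-4)/[(4)·(3)·(2)·(1)] = 1
Sum: (-311)·(5) + (-62)·(-10) + (-7)·(10) + (-2)·(-5) + 1·(1) = -994

-994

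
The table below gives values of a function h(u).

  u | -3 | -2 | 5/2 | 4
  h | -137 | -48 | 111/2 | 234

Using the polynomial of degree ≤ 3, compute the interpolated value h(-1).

Evaluate each Lagrange basis at u = -1:
L_0(-1) = (1)·(-7/2)·(-5)/[(-1)·(-11/2)·(-7)] = -5/11
L_1(-1) = (2)·(-7/2)·(-5)/[(1)·(-9/2)·(-6)] = 35/27
L_2(-1) = (2)·(1)·(-5)/[(11/2)·(9/2)·(-3/2)] = 80/297
L_3(-1) = (2)·(1)·(-7/2)/[(7)·(6)·(3/2)] = -1/9
Sum: (-137)·(-5/11) + (-48)·(35/27) + 111/2·(80/297) + 234·(-1/9) = -11

-11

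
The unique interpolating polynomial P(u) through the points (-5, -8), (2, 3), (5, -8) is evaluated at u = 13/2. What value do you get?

Evaluate each Lagrange basis at u = 13/2:
L_0(13/2) = (9/2)·(3/2)/[(-7)·(-10)] = 27/280
L_1(13/2) = (23/2)·(3/2)/[(7)·(-3)] = -23/28
L_2(13/2) = (23/2)·(9/2)/[(10)·(3)] = 69/40
Sum: (-8)·(27/280) + 3·(-23/28) + (-8)·(69/40) = -477/28

-477/28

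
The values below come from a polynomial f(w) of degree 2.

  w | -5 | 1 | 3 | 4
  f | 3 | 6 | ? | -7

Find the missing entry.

The 3 known values determine f uniquely (degree ≤ 2).
Evaluate each Lagrange basis at w = 3:
L_0(3) = (2)·(-1)/[(-6)·(-9)] = -1/27
L_1(3) = (8)·(-1)/[(6)·(-3)] = 4/9
L_2(3) = (8)·(2)/[(9)·(3)] = 16/27
Sum: 3·(-1/27) + 6·(4/9) + (-7)·(16/27) = -43/27

-43/27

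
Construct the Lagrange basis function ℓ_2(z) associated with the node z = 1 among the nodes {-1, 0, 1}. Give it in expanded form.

ℓ_2(z) = (z + 1)z / [(2)·(1)]
       = (z^2 + z) / (2)

ℓ_2(z) = (1/2)z^2 + (1/2)z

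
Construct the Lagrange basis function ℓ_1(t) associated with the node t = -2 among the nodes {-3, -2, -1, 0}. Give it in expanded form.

ℓ_1(t) = (1/2)t^3 + 2t^2 + (3/2)t

ℓ_1(t) = (t + 3)(t + 1)t / [(1)·(-1)·(-2)]
       = (t^3 + 4t^2 + 3t) / (2)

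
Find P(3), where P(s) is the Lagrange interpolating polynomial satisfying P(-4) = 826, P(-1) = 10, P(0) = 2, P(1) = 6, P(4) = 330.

L_0(3) = (4)·(3)·(2)·(-1)/[(-3)·(-4)·(-5)·(-8)] = -1/20
L_1(3) = (7)·(3)·(2)·(-1)/[(3)·(-1)·(-2)·(-5)] = 7/5
L_2(3) = (7)·(4)·(2)·(-1)/[(4)·(1)·(-1)·(-4)] = -7/2
L_3(3) = (7)·(4)·(3)·(-1)/[(5)·(2)·(1)·(-3)] = 14/5
L_4(3) = (7)·(4)·(3)·(2)/[(8)·(5)·(4)·(3)] = 7/20
Sum: 826·(-1/20) + 10·(7/5) + 2·(-7/2) + 6·(14/5) + 330·(7/20) = 98

98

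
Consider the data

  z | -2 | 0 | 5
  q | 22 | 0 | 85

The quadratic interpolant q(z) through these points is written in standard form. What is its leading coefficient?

4

The leading coefficient equals the top divided difference q[-2,0,5].
q[-2,0] = (0 - 22) / (0 - (-2)) = -11
q[0,5] = (85 - 0) / (5 - 0) = 17
q[-2,0,5] = (17 - (-11)) / (5 - (-2)) = 4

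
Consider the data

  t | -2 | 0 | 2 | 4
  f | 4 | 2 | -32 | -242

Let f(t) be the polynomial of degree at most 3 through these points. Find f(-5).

262

L_0(-5) = (-5)·(-7)·(-9)/[(-2)·(-4)·(-6)] = 105/16
L_1(-5) = (-3)·(-7)·(-9)/[(2)·(-2)·(-4)] = -189/16
L_2(-5) = (-3)·(-5)·(-9)/[(4)·(2)·(-2)] = 135/16
L_3(-5) = (-3)·(-5)·(-7)/[(6)·(4)·(2)] = -35/16
Sum: 4·(105/16) + 2·(-189/16) + (-32)·(135/16) + (-242)·(-35/16) = 262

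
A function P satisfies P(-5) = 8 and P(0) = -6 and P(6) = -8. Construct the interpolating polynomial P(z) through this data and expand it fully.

L_0(z) = z(z - 6) / [55] = (1/55)z^2 - (6/55)z
L_1(z) = (z + 5)(z - 6) / [-30] = -(1/30)z^2 + (1/30)z + 1
L_2(z) = (z + 5)z / [66] = (1/66)z^2 + (5/66)z
P(z) = 8·L_0 + (-6)·L_1 + (-8)·L_2
  8·L_0(z) = (8/55)z^2 - (48/55)z
  (-6)·L_1(z) = (1/5)z^2 - (1/5)z - 6
  (-8)·L_2(z) = -(4/33)z^2 - (20/33)z
Adding term by term: (37/165)z^2 - (277/165)z - 6

P(z) = (37/165)z^2 - (277/165)z - 6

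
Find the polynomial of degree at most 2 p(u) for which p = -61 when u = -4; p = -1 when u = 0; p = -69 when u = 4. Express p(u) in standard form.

Build the Lagrange basis polynomials:
L_0(u) = u(u - 4) / [32] = (1/32)u^2 - (1/8)u
L_1(u) = (u + 4)(u - 4) / [-16] = -(1/16)u^2 + 1
L_2(u) = (u + 4)u / [32] = (1/32)u^2 + (1/8)u
p(u) = (-61)·L_0 + (-1)·L_1 + (-69)·L_2
  (-61)·L_0(u) = -(61/32)u^2 + (61/8)u
  (-1)·L_1(u) = (1/16)u^2 - 1
  (-69)·L_2(u) = -(69/32)u^2 - (69/8)u
Adding term by term: -4u^2 - u - 1

p(u) = -4u^2 - u - 1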